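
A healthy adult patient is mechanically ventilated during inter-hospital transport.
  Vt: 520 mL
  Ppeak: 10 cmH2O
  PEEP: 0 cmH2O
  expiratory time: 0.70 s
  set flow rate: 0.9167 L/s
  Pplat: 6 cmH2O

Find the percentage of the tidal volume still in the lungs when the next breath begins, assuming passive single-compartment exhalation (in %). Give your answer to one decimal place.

R = (PIP − Pplat)/V̇ = (10 − 6) / 0.9167 = 4.0/0.9167 = 4.363 cmH2O·s/L.
C = Vt/(Pplat − PEEP) = 520.0 / (6 − 0) = 520.0/6.0 = 86.667 mL/cmH2O.
τ = R × C = 4.363 × 0.08667 L/cmH2O = 0.3781 s.
Fraction remaining at end-expiration = e^(−Te/τ) = e^(−0.70/0.3781) = 0.157 → 15.7%.

15.7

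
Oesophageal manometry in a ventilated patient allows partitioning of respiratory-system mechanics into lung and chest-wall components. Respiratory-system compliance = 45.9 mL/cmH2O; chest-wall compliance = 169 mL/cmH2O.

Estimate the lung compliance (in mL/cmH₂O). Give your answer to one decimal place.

63.0

1/CL = 1/Crs − 1/Ccw.
1/CL = 1/45.9 − 1/169 = 0.01587.
CL = 63.012 mL/cmH2O.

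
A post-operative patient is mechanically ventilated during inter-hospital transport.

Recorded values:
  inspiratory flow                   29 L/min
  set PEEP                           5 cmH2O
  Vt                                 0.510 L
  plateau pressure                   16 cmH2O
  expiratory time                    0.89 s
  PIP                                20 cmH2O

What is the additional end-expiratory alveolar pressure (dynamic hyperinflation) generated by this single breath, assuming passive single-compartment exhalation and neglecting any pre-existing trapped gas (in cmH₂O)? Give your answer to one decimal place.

Flow: 29 L/min ÷ 60 = 0.4833 L/s.
R = (PIP − Pplat)/V̇ = (20 − 16) / 0.4833 = 4.0/0.4833 = 8.276 cmH2O·s/L.
C = Vt/(Pplat − PEEP) = 510.0 / (16 − 5) = 510.0/11.0 = 46.364 mL/cmH2O.
τ = R × C = 8.276 × 0.04636 L/cmH2O = 0.3837 s.
Fraction remaining = e^(−Te/τ) = e^(−0.89/0.3837) = 0.09832; trapped volume = 510.0 × 0.09832 = 50.143 mL.
Additional alveolar pressure from trapping ≈ V_trapped / C = 50.143 / 46.364 = 1.082 cmH2O.

1.1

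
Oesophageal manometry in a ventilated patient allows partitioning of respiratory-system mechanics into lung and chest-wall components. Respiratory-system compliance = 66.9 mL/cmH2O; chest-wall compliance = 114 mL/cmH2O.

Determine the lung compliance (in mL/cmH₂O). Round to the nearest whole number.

162

1/CL = 1/Crs − 1/Ccw.
1/CL = 1/66.9 − 1/114 = 0.006176.
CL = 161.92 mL/cmH2O.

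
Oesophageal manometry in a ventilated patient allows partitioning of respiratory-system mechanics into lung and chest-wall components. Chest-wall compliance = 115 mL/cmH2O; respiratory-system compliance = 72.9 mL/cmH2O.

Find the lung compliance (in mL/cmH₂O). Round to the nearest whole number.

1/CL = 1/Crs − 1/Ccw.
1/CL = 1/72.9 − 1/115 = 0.005022.
CL = 199.12 mL/cmH2O.

199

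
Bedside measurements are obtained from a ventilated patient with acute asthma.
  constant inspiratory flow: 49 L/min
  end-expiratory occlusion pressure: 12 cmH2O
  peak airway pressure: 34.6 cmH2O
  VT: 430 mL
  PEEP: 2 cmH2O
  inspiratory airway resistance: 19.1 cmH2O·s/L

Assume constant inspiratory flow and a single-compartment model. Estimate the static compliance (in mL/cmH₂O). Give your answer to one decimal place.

Flow: 49 L/min ÷ 60 = 0.8167 L/s.
Total PEEP = 12 cmH2O (set 2 + intrinsic 10); this is the baseline alveolar pressure.
Equation of motion (constant flow): PIP = Vt/C + R·V̇ + PEEP.
Vt/C = PIP − R·V̇ − PEEP = 34.6 − 19.1×0.8167 − 12 = 34.6 − 15.599 − 12 = 7.001 cmH2O.
C = Vt / 7.001 = 430 / 7.001 = 61.42 mL/cmH2O.

61.4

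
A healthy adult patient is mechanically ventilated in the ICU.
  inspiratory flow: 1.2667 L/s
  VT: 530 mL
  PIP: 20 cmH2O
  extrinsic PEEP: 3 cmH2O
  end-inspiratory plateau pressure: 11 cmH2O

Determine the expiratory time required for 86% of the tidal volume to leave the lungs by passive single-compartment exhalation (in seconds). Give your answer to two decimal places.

0.93

R = (PIP − Pplat)/V̇ = (20 − 11) / 1.2667 = 9.0/1.2667 = 7.105 cmH2O·s/L.
C = Vt/(Pplat − PEEP) = 530.0 / (11 − 3) = 530.0/8.0 = 66.25 mL/cmH2O.
τ = R × C = 7.105 × 0.06625 L/cmH2O = 0.4707 s.
t = −τ·ln(1 − 0.86) = −0.4707·ln(0.14) = 0.9254 s.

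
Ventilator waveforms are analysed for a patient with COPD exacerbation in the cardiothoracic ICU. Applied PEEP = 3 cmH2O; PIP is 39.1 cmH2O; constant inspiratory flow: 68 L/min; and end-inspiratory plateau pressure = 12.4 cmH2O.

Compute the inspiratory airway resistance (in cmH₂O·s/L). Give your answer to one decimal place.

Flow: 68 L/min ÷ 60 = 1.1333 L/s.
Raw = (PIP − Pplat) / flow = (39.1 − 12.4) / 1.1333 = 26.7 / 1.1333 = 23.56 cmH2O·s/L.

23.6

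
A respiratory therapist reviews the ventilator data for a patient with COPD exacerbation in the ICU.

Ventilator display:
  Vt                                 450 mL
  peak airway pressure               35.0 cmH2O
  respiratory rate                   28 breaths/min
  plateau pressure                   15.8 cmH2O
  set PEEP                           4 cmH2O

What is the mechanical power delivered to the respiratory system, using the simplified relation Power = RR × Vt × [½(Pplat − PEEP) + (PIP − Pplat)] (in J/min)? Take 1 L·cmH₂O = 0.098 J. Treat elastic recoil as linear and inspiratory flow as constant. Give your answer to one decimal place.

31.0

Per-breath work = Vt × [½(Pplat−PEEP) + (PIP−Pplat)] = 0.450 × [0.5×11.8 + 19.2] = 0.450 × 25.1 = 11.295 L·cmH2O.
Power = 28 × 11.295 = 316.26 L·cmH2O/min.
× 0.098 J/(L·cmH2O) → 30.993 J/min.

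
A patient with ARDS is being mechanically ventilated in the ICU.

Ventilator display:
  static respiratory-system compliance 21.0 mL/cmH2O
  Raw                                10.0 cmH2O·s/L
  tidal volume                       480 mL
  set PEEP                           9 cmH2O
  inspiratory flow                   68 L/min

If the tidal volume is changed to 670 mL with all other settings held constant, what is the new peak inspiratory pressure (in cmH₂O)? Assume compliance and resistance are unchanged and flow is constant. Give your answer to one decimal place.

52.2

Flow: 68 L/min ÷ 60 = 1.1333 L/s.
PIP = Vt/C + R·V̇ + PEEP (constant-flow equation of motion).
Only the elastic term changes: ΔPIP = ΔVt / C = (670 − 480) / 21.0 = 9.048 cmH2O.
Original PIP = 480/21.0 + 10.0×1.1333 + 9 = 43.19 cmH2O; new PIP = 43.19 + (9.048) = 52.238 cmH2O.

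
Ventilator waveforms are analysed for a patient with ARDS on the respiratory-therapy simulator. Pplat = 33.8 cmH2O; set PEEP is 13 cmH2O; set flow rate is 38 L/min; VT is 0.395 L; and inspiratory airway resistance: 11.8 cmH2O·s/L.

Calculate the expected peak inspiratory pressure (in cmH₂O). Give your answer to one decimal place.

41.3

Flow: 38 L/min ÷ 60 = 0.6333 L/s.
PIP = Pplat + Raw × flow = 33.8 + 11.8 × 0.6333 = 33.8 + 7.473 = 41.273 cmH2O.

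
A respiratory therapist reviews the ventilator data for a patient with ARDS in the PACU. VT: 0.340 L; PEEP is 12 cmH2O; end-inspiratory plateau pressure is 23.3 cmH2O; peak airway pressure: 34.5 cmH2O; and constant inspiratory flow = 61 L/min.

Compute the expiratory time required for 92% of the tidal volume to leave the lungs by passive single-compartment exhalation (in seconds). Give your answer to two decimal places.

0.84

Flow: 61 L/min ÷ 60 = 1.0167 L/s.
R = (PIP − Pplat)/V̇ = (34.5 − 23.3) / 1.0167 = 11.2/1.0167 = 11.016 cmH2O·s/L.
C = Vt/(Pplat − PEEP) = 340.0 / (23.3 − 12) = 340.0/11.3 = 30.088 mL/cmH2O.
τ = R × C = 11.016 × 0.03009 L/cmH2O = 0.3315 s.
t = −τ·ln(1 − 0.92) = −0.3315·ln(0.08) = 0.8373 s.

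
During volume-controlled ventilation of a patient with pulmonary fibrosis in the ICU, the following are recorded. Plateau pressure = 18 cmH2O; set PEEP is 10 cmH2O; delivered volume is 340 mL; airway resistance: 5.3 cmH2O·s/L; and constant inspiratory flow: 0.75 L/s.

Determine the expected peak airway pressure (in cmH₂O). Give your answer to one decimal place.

PIP = Pplat + Raw × flow = 18 + 5.3 × 0.75 = 18 + 3.975 = 21.975 cmH2O.

22.0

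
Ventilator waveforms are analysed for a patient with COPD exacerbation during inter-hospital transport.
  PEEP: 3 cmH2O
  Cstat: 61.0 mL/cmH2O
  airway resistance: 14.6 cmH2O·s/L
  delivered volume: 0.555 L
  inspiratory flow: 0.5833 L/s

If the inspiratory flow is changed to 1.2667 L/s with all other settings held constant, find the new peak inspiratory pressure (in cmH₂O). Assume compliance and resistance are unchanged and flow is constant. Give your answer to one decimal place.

PIP = Vt/C + R·V̇ + PEEP (constant-flow equation of motion).
Only the resistive term changes: ΔPIP = R × ΔV̇ = 14.6 × (1.2667 − 0.5833) = 14.6 × 0.6834 = 9.978 cmH2O.
Original PIP = 555/61.0 + 14.6×0.5833 + 3 = 20.615 cmH2O; new PIP = 20.615 + (9.978) = 30.593 cmH2O.

30.6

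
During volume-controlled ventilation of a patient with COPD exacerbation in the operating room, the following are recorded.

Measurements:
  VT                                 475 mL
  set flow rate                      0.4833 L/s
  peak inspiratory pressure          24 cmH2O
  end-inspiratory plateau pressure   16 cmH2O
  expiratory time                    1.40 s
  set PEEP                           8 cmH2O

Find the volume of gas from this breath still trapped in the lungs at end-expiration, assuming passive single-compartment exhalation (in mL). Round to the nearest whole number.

114

R = (PIP − Pplat)/V̇ = (24 − 16) / 0.4833 = 8.0/0.4833 = 16.553 cmH2O·s/L.
C = Vt/(Pplat − PEEP) = 475.0 / (16 − 8) = 475.0/8.0 = 59.375 mL/cmH2O.
τ = R × C = 16.553 × 0.05938 L/cmH2O = 0.9829 s.
Fraction remaining = e^(−Te/τ) = e^(−1.40/0.9829) = 0.2407.
Trapped volume = 475.0 × 0.2407 = 114.33 mL.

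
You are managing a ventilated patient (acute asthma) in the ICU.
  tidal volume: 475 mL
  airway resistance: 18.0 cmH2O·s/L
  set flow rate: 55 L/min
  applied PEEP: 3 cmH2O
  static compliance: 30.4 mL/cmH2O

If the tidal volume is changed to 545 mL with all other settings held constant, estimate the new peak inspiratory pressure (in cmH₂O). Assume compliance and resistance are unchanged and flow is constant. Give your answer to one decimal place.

Flow: 55 L/min ÷ 60 = 0.9167 L/s.
PIP = Vt/C + R·V̇ + PEEP (constant-flow equation of motion).
Only the elastic term changes: ΔPIP = ΔVt / C = (545 − 475) / 30.4 = 2.303 cmH2O.
Original PIP = 475/30.4 + 18.0×0.9167 + 3 = 35.126 cmH2O; new PIP = 35.126 + (2.303) = 37.429 cmH2O.

37.4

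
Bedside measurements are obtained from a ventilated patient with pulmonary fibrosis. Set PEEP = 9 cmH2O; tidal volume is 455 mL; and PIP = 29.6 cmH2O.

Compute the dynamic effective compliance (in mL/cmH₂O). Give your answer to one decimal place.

22.1

Dynamic compliance = Vt / (PIP − PEEP) = 455 / (29.6 − 9) = 455 / 20.6 = 22.087 mL/cmH2O.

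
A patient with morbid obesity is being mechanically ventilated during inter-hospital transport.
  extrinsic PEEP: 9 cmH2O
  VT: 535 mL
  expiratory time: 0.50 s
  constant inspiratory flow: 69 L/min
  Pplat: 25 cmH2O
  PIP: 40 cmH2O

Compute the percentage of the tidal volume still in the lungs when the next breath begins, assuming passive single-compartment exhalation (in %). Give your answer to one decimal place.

31.8

Flow: 69 L/min ÷ 60 = 1.15 L/s.
R = (PIP − Pplat)/V̇ = (40 − 25) / 1.15 = 15.0/1.15 = 13.043 cmH2O·s/L.
C = Vt/(Pplat − PEEP) = 535.0 / (25 − 9) = 535.0/16.0 = 33.438 mL/cmH2O.
τ = R × C = 13.043 × 0.03344 L/cmH2O = 0.4362 s.
Fraction remaining at end-expiration = e^(−Te/τ) = e^(−0.50/0.4362) = 0.3178 → 31.78%.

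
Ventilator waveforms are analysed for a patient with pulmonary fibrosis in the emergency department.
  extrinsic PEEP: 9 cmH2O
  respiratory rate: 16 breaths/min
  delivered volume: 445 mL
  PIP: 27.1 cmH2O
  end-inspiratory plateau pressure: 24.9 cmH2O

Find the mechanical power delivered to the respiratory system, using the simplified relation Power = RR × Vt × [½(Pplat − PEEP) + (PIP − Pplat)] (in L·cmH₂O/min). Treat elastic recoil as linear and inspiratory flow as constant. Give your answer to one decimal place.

72.3

Per-breath work = Vt × [½(Pplat−PEEP) + (PIP−Pplat)] = 0.445 × [0.5×15.9 + 2.2] = 0.445 × 10.15 = 4.517 L·cmH2O.
Power = 16 × 4.517 = 72.272 L·cmH2O/min.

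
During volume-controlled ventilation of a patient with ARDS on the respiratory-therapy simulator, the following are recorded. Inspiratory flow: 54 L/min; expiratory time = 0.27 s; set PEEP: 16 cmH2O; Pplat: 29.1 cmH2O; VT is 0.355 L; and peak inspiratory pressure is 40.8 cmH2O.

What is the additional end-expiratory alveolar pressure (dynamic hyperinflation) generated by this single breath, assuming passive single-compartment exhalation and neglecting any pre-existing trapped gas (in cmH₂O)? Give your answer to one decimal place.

6.1

Flow: 54 L/min ÷ 60 = 0.9 L/s.
R = (PIP − Pplat)/V̇ = (40.8 − 29.1) / 0.9 = 11.7/0.9 = 13.0 cmH2O·s/L.
C = Vt/(Pplat − PEEP) = 355.0 / (29.1 − 16) = 355.0/13.1 = 27.099 mL/cmH2O.
τ = R × C = 13.0 × 0.0271 L/cmH2O = 0.3523 s.
Fraction remaining = e^(−Te/τ) = e^(−0.27/0.3523) = 0.4647; trapped volume = 355.0 × 0.4647 = 164.97 mL.
Additional alveolar pressure from trapping ≈ V_trapped / C = 164.97 / 27.099 = 6.088 cmH2O.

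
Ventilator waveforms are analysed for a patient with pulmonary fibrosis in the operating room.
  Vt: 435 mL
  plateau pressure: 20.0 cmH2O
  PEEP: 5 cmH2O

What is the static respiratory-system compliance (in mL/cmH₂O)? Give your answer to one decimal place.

Cstat = Vt / (Pplat − PEEP) = 435 / (20.0 − 5) = 435 / 15.0 = 29.0 mL/cmH2O.

29.0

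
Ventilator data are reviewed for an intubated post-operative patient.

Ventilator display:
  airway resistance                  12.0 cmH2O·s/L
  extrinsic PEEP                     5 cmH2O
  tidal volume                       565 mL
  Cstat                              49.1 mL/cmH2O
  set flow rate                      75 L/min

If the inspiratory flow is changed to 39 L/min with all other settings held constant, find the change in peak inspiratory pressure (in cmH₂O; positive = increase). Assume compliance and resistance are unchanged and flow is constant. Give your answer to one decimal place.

-7.2

Flow: 75 L/min ÷ 60 = 1.25 L/s.
New flow: 39 L/min ÷ 60 = 0.65 L/s.
PIP = Vt/C + R·V̇ + PEEP (constant-flow equation of motion).
Only the resistive term changes: ΔPIP = R × ΔV̇ = 12.0 × (0.65 − 1.25) = 12.0 × -0.6 = -7.2 cmH2O.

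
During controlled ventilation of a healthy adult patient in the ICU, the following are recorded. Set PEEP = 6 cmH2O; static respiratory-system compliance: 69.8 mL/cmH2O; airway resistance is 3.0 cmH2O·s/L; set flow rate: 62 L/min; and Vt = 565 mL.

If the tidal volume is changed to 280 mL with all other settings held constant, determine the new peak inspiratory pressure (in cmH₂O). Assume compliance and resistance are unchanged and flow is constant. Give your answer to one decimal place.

13.1

Flow: 62 L/min ÷ 60 = 1.0333 L/s.
PIP = Vt/C + R·V̇ + PEEP (constant-flow equation of motion).
Only the elastic term changes: ΔPIP = ΔVt / C = (280 − 565) / 69.8 = -4.083 cmH2O.
Original PIP = 565/69.8 + 3.0×1.0333 + 6 = 17.194 cmH2O; new PIP = 17.194 + (-4.083) = 13.111 cmH2O.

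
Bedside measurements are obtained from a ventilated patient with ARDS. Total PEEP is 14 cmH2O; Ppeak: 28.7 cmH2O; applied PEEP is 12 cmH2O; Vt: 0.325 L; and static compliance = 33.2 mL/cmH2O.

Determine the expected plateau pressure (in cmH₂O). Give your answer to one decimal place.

23.8

End-expiratory occlusion gives total PEEP = 14 cmH2O (intrinsic PEEP = 14 − 12 = 2). Use total PEEP for the elastic gradient.
Pplat = PEEPtotal + Vt / Cstat = 14 + 325 / 33.2 = 14 + 9.789 = 23.789 cmH2O.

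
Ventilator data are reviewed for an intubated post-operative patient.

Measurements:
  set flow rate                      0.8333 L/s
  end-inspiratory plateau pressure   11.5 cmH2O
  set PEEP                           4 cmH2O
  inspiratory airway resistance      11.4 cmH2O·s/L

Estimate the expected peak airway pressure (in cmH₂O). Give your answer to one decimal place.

PIP = Pplat + Raw × flow = 11.5 + 11.4 × 0.8333 = 11.5 + 9.5 = 21.0 cmH2O.

21.0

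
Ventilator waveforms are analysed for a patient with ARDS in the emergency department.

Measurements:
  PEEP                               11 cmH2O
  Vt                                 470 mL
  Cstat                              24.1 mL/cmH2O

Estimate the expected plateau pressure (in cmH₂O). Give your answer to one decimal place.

30.5

Pplat = PEEP + Vt / Cstat = 11 + 470 / 24.1 = 11 + 19.502 = 30.502 cmH2O.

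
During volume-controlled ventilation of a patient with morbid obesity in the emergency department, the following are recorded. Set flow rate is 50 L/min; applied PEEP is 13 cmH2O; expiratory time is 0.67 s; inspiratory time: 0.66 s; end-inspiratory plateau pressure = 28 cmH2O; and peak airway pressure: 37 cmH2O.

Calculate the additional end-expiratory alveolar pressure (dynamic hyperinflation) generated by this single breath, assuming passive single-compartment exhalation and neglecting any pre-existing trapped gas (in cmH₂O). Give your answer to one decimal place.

Flow: 50 L/min ÷ 60 = 0.8333 L/s.
Vt = flow × Ti = 0.8333 L/s × 0.66 s × 1000 mL/L = 549.98 mL.
R = (PIP − Pplat)/V̇ = (37 − 28) / 0.8333 = 9.0/0.8333 = 10.8 cmH2O·s/L.
C = Vt/(Pplat − PEEP) = 549.98 / (28 − 13) = 549.98/15.0 = 36.665 mL/cmH2O.
τ = R × C = 10.8 × 0.03667 L/cmH2O = 0.396 s.
Fraction remaining = e^(−Te/τ) = e^(−0.67/0.396) = 0.1842; trapped volume = 549.98 × 0.1842 = 101.31 mL.
Additional alveolar pressure from trapping ≈ V_trapped / C = 101.31 / 36.665 = 2.763 cmH2O.

2.8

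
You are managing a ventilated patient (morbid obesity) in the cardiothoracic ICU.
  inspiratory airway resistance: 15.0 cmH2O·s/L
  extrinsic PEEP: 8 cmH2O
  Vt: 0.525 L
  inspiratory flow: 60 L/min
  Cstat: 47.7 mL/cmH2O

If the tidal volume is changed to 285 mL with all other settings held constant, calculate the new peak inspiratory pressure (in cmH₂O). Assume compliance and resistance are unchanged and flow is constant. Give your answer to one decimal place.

Flow: 60 L/min ÷ 60 = 1 L/s.
PIP = Vt/C + R·V̇ + PEEP (constant-flow equation of motion).
Only the elastic term changes: ΔPIP = ΔVt / C = (285 − 525) / 47.7 = -5.031 cmH2O.
Original PIP = 525/47.7 + 15.0×1 + 8 = 34.006 cmH2O; new PIP = 34.006 + (-5.031) = 28.975 cmH2O.

29.0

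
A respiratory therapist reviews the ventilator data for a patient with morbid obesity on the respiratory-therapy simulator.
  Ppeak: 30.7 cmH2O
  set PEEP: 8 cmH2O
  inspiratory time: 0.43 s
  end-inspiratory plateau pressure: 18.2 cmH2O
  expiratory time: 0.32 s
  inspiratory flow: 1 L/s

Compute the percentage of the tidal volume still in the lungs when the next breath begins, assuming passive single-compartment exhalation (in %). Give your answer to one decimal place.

Vt = flow × Ti = 1 L/s × 0.43 s × 1000 mL/L = 430.0 mL.
R = (PIP − Pplat)/V̇ = (30.7 − 18.2) / 1 = 12.5/1 = 12.5 cmH2O·s/L.
C = Vt/(Pplat − PEEP) = 430.0 / (18.2 − 8) = 430.0/10.2 = 42.157 mL/cmH2O.
τ = R × C = 12.5 × 0.04216 L/cmH2O = 0.527 s.
Fraction remaining at end-expiration = e^(−Te/τ) = e^(−0.32/0.527) = 0.5449 → 54.49%.

54.5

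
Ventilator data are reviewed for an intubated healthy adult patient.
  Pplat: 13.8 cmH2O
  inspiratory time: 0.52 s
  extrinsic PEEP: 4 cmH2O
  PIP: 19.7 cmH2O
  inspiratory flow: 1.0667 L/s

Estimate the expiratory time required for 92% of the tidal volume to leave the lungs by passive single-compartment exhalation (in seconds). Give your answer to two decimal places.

Vt = flow × Ti = 1.0667 L/s × 0.52 s × 1000 mL/L = 554.68 mL.
R = (PIP − Pplat)/V̇ = (19.7 − 13.8) / 1.0667 = 5.9/1.0667 = 5.531 cmH2O·s/L.
C = Vt/(Pplat − PEEP) = 554.68 / (13.8 − 4) = 554.68/9.8 = 56.6 mL/cmH2O.
τ = R × C = 5.531 × 0.0566 L/cmH2O = 0.3131 s.
t = −τ·ln(1 − 0.92) = −0.3131·ln(0.08) = 0.7908 s.

0.79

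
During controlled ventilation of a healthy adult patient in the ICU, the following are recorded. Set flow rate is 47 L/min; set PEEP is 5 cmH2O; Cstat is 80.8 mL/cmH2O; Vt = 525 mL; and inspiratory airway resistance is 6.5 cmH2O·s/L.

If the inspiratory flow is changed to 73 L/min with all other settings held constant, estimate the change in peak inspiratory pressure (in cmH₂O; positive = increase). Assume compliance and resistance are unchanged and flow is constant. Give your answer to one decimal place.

2.8

Flow: 47 L/min ÷ 60 = 0.7833 L/s.
New flow: 73 L/min ÷ 60 = 1.2167 L/s.
PIP = Vt/C + R·V̇ + PEEP (constant-flow equation of motion).
Only the resistive term changes: ΔPIP = R × ΔV̇ = 6.5 × (1.2167 − 0.7833) = 6.5 × 0.4334 = 2.817 cmH2O.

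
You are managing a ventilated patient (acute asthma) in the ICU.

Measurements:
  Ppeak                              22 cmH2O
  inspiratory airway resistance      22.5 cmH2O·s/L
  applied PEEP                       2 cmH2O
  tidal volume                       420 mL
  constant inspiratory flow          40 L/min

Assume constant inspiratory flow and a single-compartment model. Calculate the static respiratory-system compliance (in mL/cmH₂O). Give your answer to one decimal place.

Flow: 40 L/min ÷ 60 = 0.6667 L/s.
Equation of motion (constant flow): PIP = Vt/C + R·V̇ + PEEP.
Vt/C = PIP − R·V̇ − PEEP = 22 − 22.5×0.6667 − 2 = 22 − 15.001 − 2 = 4.999 cmH2O.
C = Vt / 4.999 = 420 / 4.999 = 84.017 mL/cmH2O.

84.0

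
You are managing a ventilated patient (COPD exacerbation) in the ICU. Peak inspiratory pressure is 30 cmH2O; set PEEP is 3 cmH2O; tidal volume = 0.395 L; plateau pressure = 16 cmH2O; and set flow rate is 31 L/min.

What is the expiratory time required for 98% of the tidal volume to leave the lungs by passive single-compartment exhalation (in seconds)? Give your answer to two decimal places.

3.22

Flow: 31 L/min ÷ 60 = 0.5167 L/s.
R = (PIP − Pplat)/V̇ = (30 − 16) / 0.5167 = 14.0/0.5167 = 27.095 cmH2O·s/L.
C = Vt/(Pplat − PEEP) = 395.0 / (16 − 3) = 395.0/13.0 = 30.385 mL/cmH2O.
τ = R × C = 27.095 × 0.03039 L/cmH2O = 0.8234 s.
t = −τ·ln(1 − 0.98) = −0.8234·ln(0.02) = 3.221 s.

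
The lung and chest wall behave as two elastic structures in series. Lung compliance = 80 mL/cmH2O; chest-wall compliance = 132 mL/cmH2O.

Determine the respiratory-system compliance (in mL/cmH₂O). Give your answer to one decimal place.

49.8

Lung and chest wall are elastances in series: 1/Crs = 1/CL + 1/Ccw.
1/Crs = 1/80 + 1/132 = 0.02008.
Crs = 49.801 mL/cmH2O.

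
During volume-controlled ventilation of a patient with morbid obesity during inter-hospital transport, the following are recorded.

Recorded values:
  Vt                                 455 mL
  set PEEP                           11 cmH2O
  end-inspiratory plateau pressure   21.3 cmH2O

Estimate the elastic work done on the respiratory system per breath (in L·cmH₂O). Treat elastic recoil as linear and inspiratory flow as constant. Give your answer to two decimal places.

2.34

Elastic work ≈ ½ × (Pplat − PEEP) × Vt = 0.5 × (21.3 − 11) × 0.455 L = 0.5 × 10.3 × 0.455 = 2.343 L·cmH2O.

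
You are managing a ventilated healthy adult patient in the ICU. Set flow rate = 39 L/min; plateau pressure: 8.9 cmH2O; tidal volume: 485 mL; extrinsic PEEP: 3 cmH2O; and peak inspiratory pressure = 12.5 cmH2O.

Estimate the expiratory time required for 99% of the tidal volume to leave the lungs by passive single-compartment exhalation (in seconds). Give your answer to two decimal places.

2.10

Flow: 39 L/min ÷ 60 = 0.65 L/s.
R = (PIP − Pplat)/V̇ = (12.5 − 8.9) / 0.65 = 3.6/0.65 = 5.538 cmH2O·s/L.
C = Vt/(Pplat − PEEP) = 485.0 / (8.9 − 3) = 485.0/5.9 = 82.203 mL/cmH2O.
τ = R × C = 5.538 × 0.0822 L/cmH2O = 0.4552 s.
t = −τ·ln(1 − 0.99) = −0.4552·ln(0.01) = 2.096 s.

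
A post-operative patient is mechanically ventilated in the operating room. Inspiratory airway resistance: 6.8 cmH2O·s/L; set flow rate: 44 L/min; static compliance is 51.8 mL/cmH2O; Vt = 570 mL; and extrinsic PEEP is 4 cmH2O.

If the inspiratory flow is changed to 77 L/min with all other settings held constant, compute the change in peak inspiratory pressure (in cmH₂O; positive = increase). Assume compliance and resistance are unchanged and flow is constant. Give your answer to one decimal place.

Flow: 44 L/min ÷ 60 = 0.7333 L/s.
New flow: 77 L/min ÷ 60 = 1.2833 L/s.
PIP = Vt/C + R·V̇ + PEEP (constant-flow equation of motion).
Only the resistive term changes: ΔPIP = R × ΔV̇ = 6.8 × (1.2833 − 0.7333) = 6.8 × 0.55 = 3.74 cmH2O.

3.7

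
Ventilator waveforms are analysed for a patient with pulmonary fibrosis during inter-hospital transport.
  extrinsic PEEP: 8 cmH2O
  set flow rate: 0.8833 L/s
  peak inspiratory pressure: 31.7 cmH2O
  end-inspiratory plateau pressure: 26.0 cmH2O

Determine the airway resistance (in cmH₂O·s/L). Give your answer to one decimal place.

6.5

Raw = (PIP − Pplat) / flow = (31.7 − 26.0) / 0.8833 = 5.7 / 0.8833 = 6.453 cmH2O·s/L.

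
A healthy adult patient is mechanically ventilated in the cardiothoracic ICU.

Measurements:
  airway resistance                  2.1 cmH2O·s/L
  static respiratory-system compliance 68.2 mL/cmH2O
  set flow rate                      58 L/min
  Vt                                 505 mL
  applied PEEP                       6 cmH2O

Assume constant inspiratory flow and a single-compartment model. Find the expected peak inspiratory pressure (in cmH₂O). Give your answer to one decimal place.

Flow: 58 L/min ÷ 60 = 0.9667 L/s.
Equation of motion (constant flow): PIP = Vt/C + R·V̇ + PEEP.
PIP = 505/68.2 + 2.1×0.9667 + 6 = 7.405 + 2.03 + 6 = 15.435 cmH2O.

15.4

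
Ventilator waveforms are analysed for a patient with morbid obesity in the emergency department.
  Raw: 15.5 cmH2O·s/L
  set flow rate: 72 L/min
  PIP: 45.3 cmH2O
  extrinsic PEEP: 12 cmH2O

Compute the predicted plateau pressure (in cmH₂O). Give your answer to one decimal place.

Flow: 72 L/min ÷ 60 = 1.2 L/s.
Pplat = PIP − Raw × flow = 45.3 − 15.5 × 1.2 = 45.3 − 18.6 = 26.7 cmH2O.

26.7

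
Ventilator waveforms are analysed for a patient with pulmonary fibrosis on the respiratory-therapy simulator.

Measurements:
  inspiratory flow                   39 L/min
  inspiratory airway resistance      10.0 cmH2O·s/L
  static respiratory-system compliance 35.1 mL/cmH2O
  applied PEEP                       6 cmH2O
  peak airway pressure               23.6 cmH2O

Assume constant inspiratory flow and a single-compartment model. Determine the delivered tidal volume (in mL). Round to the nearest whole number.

390

Flow: 39 L/min ÷ 60 = 0.65 L/s.
Equation of motion (constant flow): PIP = Vt/C + R·V̇ + PEEP.
Vt/C = PIP − R·V̇ − PEEP = 23.6 − 6.5 − 6 = 11.1 cmH2O.
Vt = C × 11.1 = 35.1 × 11.1 = 389.61 mL.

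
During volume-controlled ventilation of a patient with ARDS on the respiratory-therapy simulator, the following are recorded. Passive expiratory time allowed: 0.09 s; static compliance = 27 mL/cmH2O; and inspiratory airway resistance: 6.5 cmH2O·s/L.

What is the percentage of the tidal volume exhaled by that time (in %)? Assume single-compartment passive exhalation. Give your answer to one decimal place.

40.1

τ = R × C = 6.5 × 27 mL/cmH2O = 6.5 × 0.027 L/cmH2O = 0.1755 s.
Passive exhalation: V(t)/V₀ = e^(−t/τ) = e^(−0.09/0.1755) = 0.5988.
Fraction exhaled = 1 − 0.5988 = 0.4012 → 40.12%.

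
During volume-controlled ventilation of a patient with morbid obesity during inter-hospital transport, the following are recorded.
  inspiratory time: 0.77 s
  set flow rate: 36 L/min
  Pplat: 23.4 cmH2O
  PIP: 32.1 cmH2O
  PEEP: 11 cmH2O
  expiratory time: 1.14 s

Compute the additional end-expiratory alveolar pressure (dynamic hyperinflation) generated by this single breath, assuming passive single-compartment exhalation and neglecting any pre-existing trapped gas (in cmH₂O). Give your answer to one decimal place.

1.5

Flow: 36 L/min ÷ 60 = 0.6 L/s.
Vt = flow × Ti = 0.6 L/s × 0.77 s × 1000 mL/L = 462.0 mL.
R = (PIP − Pplat)/V̇ = (32.1 − 23.4) / 0.6 = 8.7/0.6 = 14.5 cmH2O·s/L.
C = Vt/(Pplat − PEEP) = 462.0 / (23.4 − 11) = 462.0/12.4 = 37.258 mL/cmH2O.
τ = R × C = 14.5 × 0.03726 L/cmH2O = 0.5403 s.
Fraction remaining = e^(−Te/τ) = e^(−1.14/0.5403) = 0.1212; trapped volume = 462.0 × 0.1212 = 55.994 mL.
Additional alveolar pressure from trapping ≈ V_trapped / C = 55.994 / 37.258 = 1.503 cmH2O.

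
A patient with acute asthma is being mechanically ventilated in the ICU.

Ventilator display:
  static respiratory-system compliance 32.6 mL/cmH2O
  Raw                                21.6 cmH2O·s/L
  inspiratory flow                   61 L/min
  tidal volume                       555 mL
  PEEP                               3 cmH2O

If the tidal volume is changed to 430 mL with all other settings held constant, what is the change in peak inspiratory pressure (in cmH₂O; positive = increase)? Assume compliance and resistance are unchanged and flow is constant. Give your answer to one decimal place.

-3.8

PIP = Vt/C + R·V̇ + PEEP (constant-flow equation of motion).
Only the elastic term changes: ΔPIP = ΔVt / C = (430 − 555) / 32.6 = -3.834 cmH2O.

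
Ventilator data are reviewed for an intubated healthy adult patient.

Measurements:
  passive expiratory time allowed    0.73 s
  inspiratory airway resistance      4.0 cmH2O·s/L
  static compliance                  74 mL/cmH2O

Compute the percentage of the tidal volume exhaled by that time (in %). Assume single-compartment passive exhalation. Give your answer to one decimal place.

τ = R × C = 4.0 × 74 mL/cmH2O = 4.0 × 0.074 L/cmH2O = 0.296 s.
Passive exhalation: V(t)/V₀ = e^(−t/τ) = e^(−0.73/0.296) = 0.08491.
Fraction exhaled = 1 − 0.08491 = 0.9151 → 91.51%.

91.5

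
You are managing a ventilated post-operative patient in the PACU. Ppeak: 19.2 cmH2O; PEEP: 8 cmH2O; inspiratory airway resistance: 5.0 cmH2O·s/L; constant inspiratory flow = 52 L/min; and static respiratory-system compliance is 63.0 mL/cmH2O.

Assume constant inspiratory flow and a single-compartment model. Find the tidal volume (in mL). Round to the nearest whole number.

433

Flow: 52 L/min ÷ 60 = 0.8667 L/s.
Equation of motion (constant flow): PIP = Vt/C + R·V̇ + PEEP.
Vt/C = PIP − R·V̇ − PEEP = 19.2 − 4.334 − 8 = 6.866 cmH2O.
Vt = C × 6.866 = 63.0 × 6.866 = 432.56 mL.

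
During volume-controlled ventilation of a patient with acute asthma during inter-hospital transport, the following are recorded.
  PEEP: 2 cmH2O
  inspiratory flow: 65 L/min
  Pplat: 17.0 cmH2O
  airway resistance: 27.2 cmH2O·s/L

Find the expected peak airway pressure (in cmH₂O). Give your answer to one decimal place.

46.5

Flow: 65 L/min ÷ 60 = 1.0833 L/s.
PIP = Pplat + Raw × flow = 17.0 + 27.2 × 1.0833 = 17.0 + 29.466 = 46.466 cmH2O.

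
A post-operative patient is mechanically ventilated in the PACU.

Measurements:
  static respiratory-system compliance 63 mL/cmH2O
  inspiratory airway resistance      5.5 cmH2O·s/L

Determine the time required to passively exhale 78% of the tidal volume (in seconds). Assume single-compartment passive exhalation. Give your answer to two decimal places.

0.52

τ = R × C = 5.5 × 63 mL/cmH2O = 5.5 × 0.063 L/cmH2O = 0.3465 s.
Exhaled fraction f = 1 − e^(−t/τ) → t = −τ·ln(1 − f) = −0.3465·ln(0.22) = 0.5246 s.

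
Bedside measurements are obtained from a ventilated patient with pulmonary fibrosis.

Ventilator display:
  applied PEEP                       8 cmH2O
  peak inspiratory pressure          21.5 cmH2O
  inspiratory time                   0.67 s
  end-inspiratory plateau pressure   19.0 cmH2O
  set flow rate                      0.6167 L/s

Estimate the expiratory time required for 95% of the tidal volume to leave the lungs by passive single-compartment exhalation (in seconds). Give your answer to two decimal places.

0.46

Vt = flow × Ti = 0.6167 L/s × 0.67 s × 1000 mL/L = 413.19 mL.
R = (PIP − Pplat)/V̇ = (21.5 − 19.0) / 0.6167 = 2.5/0.6167 = 4.054 cmH2O·s/L.
C = Vt/(Pplat − PEEP) = 413.19 / (19.0 − 8) = 413.19/11.0 = 37.563 mL/cmH2O.
τ = R × C = 4.054 × 0.03756 L/cmH2O = 0.1523 s.
t = −τ·ln(1 − 0.95) = −0.1523·ln(0.05) = 0.4563 s.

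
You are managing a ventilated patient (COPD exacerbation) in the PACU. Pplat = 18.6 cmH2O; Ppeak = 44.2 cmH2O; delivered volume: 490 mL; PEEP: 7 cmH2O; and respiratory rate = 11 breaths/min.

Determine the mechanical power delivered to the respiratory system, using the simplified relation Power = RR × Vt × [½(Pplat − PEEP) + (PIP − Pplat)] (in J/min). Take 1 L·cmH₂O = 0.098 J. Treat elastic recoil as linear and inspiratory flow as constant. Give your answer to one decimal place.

Per-breath work = Vt × [½(Pplat−PEEP) + (PIP−Pplat)] = 0.490 × [0.5×11.6 + 25.6] = 0.490 × 31.4 = 15.386 L·cmH2O.
Power = 11 × 15.386 = 169.25 L·cmH2O/min.
× 0.098 J/(L·cmH2O) → 16.587 J/min.

16.6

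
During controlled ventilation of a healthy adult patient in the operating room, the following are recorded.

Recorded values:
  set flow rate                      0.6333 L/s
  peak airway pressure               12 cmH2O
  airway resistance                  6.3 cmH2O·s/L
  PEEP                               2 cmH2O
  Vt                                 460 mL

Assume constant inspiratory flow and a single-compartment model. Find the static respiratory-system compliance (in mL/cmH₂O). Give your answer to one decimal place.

76.5

Equation of motion (constant flow): PIP = Vt/C + R·V̇ + PEEP.
Vt/C = PIP − R·V̇ − PEEP = 12 − 6.3×0.6333 − 2 = 12 − 3.99 − 2 = 6.01 cmH2O.
C = Vt / 6.01 = 460 / 6.01 = 76.539 mL/cmH2O.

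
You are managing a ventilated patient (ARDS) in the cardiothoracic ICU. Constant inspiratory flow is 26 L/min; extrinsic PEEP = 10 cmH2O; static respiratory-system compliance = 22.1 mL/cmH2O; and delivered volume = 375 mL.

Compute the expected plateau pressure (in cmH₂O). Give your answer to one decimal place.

Pplat = PEEP + Vt / Cstat = 10 + 375 / 22.1 = 10 + 16.968 = 26.968 cmH2O.

27.0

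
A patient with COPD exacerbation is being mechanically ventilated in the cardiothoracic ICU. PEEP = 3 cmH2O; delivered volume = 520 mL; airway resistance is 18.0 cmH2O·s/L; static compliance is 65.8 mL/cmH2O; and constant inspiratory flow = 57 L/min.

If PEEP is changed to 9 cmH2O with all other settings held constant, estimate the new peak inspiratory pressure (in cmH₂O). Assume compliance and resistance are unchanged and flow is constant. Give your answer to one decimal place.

34.0

Flow: 57 L/min ÷ 60 = 0.95 L/s.
PIP = Vt/C + R·V̇ + PEEP (constant-flow equation of motion).
Only the baseline term changes: ΔPIP = ΔPEEP = 9 − 3 = 6.0 cmH2O.
Original PIP = 520/65.8 + 18.0×0.95 + 3 = 28.003 cmH2O; new PIP = 28.003 + (6.0) = 34.003 cmH2O.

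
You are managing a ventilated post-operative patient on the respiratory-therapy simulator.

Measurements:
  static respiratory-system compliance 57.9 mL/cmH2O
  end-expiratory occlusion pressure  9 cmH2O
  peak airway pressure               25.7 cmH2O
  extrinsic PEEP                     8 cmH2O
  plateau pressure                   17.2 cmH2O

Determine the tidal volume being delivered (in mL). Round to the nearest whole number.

475

End-expiratory occlusion gives total PEEP = 9 cmH2O (intrinsic PEEP = 9 − 8 = 1). Use total PEEP for the elastic gradient.
Vt = Cstat × (Pplat − PEEPtotal) = 57.9 × (17.2 − 9) = 57.9 × 8.2 = 474.78 mL.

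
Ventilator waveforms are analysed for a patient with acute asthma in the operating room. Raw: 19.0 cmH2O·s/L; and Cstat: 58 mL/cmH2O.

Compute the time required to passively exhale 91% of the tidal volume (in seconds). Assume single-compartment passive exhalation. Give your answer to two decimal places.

τ = R × C = 19.0 × 58 mL/cmH2O = 19.0 × 0.058 L/cmH2O = 1.102 s.
Exhaled fraction f = 1 − e^(−t/τ) → t = −τ·ln(1 − f) = −1.102·ln(0.09) = 2.654 s.

2.65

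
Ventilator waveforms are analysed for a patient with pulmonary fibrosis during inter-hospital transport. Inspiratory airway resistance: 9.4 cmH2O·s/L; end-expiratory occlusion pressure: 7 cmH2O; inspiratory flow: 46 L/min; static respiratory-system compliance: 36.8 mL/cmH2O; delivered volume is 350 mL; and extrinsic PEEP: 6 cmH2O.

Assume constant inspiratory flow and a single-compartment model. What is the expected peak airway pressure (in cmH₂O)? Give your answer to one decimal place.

23.7

Flow: 46 L/min ÷ 60 = 0.7667 L/s.
Total PEEP = 7 cmH2O (set 6 + intrinsic 1); this is the baseline alveolar pressure.
Equation of motion (constant flow): PIP = Vt/C + R·V̇ + PEEP.
PIP = 350/36.8 + 9.4×0.7667 + 7 = 9.511 + 7.207 + 7 = 23.718 cmH2O.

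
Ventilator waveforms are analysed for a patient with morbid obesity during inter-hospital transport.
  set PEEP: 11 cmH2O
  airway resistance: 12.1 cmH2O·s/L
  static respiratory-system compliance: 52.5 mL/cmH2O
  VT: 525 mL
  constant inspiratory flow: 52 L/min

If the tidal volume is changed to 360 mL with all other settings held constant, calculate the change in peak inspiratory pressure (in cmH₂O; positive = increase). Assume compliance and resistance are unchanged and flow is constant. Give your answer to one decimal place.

-3.1

PIP = Vt/C + R·V̇ + PEEP (constant-flow equation of motion).
Only the elastic term changes: ΔPIP = ΔVt / C = (360 − 525) / 52.5 = -3.143 cmH2O.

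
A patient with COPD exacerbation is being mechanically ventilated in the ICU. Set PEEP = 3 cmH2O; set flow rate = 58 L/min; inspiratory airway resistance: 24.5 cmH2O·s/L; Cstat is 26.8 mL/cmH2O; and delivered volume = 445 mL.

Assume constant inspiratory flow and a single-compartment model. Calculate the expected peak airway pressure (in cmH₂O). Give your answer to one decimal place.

Flow: 58 L/min ÷ 60 = 0.9667 L/s.
Equation of motion (constant flow): PIP = Vt/C + R·V̇ + PEEP.
PIP = 445/26.8 + 24.5×0.9667 + 3 = 16.604 + 23.684 + 3 = 43.288 cmH2O.

43.3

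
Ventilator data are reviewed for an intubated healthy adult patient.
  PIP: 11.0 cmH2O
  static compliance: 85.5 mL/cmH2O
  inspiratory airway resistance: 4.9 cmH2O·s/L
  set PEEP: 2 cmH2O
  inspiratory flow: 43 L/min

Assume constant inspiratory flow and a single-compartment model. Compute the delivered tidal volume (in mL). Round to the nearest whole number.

Flow: 43 L/min ÷ 60 = 0.7167 L/s.
Equation of motion (constant flow): PIP = Vt/C + R·V̇ + PEEP.
Vt/C = PIP − R·V̇ − PEEP = 11.0 − 3.512 − 2 = 5.488 cmH2O.
Vt = C × 5.488 = 85.5 × 5.488 = 469.22 mL.

469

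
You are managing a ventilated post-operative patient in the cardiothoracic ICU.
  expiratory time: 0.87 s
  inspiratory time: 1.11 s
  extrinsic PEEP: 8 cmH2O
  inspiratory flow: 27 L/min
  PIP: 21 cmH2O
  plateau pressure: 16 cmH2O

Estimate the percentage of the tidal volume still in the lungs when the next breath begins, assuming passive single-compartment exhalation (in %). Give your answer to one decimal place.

28.5

Flow: 27 L/min ÷ 60 = 0.45 L/s.
Vt = flow × Ti = 0.45 L/s × 1.11 s × 1000 mL/L = 499.5 mL.
R = (PIP − Pplat)/V̇ = (21 − 16) / 0.45 = 5.0/0.45 = 11.111 cmH2O·s/L.
C = Vt/(Pplat − PEEP) = 499.5 / (16 − 8) = 499.5/8.0 = 62.438 mL/cmH2O.
τ = R × C = 11.111 × 0.06244 L/cmH2O = 0.6938 s.
Fraction remaining at end-expiration = e^(−Te/τ) = e^(−0.87/0.6938) = 0.2854 → 28.54%.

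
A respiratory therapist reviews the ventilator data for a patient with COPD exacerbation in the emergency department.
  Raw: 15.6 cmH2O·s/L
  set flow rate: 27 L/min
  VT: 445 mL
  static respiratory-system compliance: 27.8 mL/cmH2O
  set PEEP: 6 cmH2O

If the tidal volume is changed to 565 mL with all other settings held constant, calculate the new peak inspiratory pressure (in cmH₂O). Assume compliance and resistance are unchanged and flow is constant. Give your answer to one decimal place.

33.3

Flow: 27 L/min ÷ 60 = 0.45 L/s.
PIP = Vt/C + R·V̇ + PEEP (constant-flow equation of motion).
Only the elastic term changes: ΔPIP = ΔVt / C = (565 − 445) / 27.8 = 4.317 cmH2O.
Original PIP = 445/27.8 + 15.6×0.45 + 6 = 29.027 cmH2O; new PIP = 29.027 + (4.317) = 33.344 cmH2O.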